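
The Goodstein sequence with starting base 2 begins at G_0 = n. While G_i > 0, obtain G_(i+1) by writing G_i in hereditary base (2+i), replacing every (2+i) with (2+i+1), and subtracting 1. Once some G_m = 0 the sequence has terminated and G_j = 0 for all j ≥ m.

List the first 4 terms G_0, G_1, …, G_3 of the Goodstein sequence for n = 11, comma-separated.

11, 84, 1027, 15627

[0] 11 ≡ 2^(2 + 1) + 2 + 1 (base 2). Lift 3: 85. −1: 84.
[1] 84 ≡ 3^(3 + 1) + 3 (base 3). Lift 4: 1028. −1: 1027.
[2] 1027 ≡ 4^(4 + 1) + 3 (base 4). Lift 5: 15628. −1: 15627.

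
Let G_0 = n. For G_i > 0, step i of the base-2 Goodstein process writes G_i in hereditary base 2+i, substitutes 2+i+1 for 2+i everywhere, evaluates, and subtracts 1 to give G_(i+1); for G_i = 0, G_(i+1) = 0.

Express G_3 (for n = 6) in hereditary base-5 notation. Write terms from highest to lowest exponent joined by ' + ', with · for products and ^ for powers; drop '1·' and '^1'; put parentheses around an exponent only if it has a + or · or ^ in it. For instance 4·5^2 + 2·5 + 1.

6 —HB2→ 2^2 + 2 —bump→ 3^3 + 3 = 30 —(−1)→ 29
29 —HB3→ 3^3 + 2 —bump→ 4^4 + 2 = 258 —(−1)→ 257
257 —HB4→ 4^4 + 1 —bump→ 5^5 + 1 = 3126 —(−1)→ 3125
3125 —HB5→ 5^5 —bump→ 6^6 = 46656 —(−1)→ 46655

5^5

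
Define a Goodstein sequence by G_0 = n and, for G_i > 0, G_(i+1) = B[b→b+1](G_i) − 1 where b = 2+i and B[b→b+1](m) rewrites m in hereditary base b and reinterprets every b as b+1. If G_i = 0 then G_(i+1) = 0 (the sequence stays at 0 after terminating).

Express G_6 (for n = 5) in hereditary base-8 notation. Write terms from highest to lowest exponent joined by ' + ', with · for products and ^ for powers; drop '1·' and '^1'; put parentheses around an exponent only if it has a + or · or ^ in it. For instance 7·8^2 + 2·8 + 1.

3·8^3 + 3·8^2 + 2·8 + 7

i=0: 5 = 2^2 + 1 (b=2); 2→3: 3^3 + 1 = 28; 28−1 = 27
i=1: 27 = 3^3 (b=3); 3→4: 4^4 = 256; 256−1 = 255
i=2: 255 = 3·4^3 + 3·4^2 + 3·4 + 3 (b=4); 4→5: 3·5^3 + 3·5^2 + 3·5 + 3 = 468; 468−1 = 467
i=3: 467 = 3·5^3 + 3·5^2 + 3·5 + 2 (b=5); 5→6: 3·6^3 + 3·6^2 + 3·6 + 2 = 776; 776−1 = 775
i=4: 775 = 3·6^3 + 3·6^2 + 3·6 + 1 (b=6); 6→7: 3·7^3 + 3·7^2 + 3·7 + 1 = 1198; 1198−1 = 1197
i=5: 1197 = 3·7^3 + 3·7^2 + 3·7 (b=7); 7→8: 3·8^3 + 3·8^2 + 3·8 = 1752; 1752−1 = 1751
i=6: 1751 = 3·8^3 + 3·8^2 + 2·8 + 7 (b=8); 8→9: 3·9^3 + 3·9^2 + 2·9 + 7 = 2455; 2455−1 = 2454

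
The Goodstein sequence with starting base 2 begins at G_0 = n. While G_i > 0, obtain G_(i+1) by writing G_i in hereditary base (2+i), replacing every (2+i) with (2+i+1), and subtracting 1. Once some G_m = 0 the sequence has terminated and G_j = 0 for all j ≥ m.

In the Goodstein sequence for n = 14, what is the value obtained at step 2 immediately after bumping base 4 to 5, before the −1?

18751

14 —HB2→ 2^(2 + 1) + 2^2 + 2 —bump→ 3^(3 + 1) + 3^3 + 3 = 111 —(−1)→ 110
110 —HB3→ 3^(3 + 1) + 3^3 + 2 —bump→ 4^(4 + 1) + 4^4 + 2 = 1282 —(−1)→ 1281
1281 —HB4→ 4^(4 + 1) + 4^4 + 1 —bump→ 5^(5 + 1) + 5^5 + 1 = 18751 —(−1)→ 18750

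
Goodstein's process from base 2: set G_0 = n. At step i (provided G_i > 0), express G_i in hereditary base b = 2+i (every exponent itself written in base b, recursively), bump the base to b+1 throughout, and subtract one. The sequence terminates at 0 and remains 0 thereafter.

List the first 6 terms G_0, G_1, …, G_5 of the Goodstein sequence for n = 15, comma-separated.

G_0 = 15. HB_2(15) = 2^(2 + 1) + 2^2 + 2 + 1. Bump = 112. G_1 = 111.
G_1 = 111. HB_3(111) = 3^(3 + 1) + 3^3 + 3. Bump = 1284. G_2 = 1283.
G_2 = 1283. HB_4(1283) = 4^(4 + 1) + 4^4 + 3. Bump = 18753. G_3 = 18752.
G_3 = 18752. HB_5(18752) = 5^(5 + 1) + 5^5 + 2. Bump = 326594. G_4 = 326593.
G_4 = 326593. HB_6(326593) = 6^(6 + 1) + 6^6 + 1. Bump = 6588345. G_5 = 6588344.

15, 111, 1283, 18752, 326593, 6588344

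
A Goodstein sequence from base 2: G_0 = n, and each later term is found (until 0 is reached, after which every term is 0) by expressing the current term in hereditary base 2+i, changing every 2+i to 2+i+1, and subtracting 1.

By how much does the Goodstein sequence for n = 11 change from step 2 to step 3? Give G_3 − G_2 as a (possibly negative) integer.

14600

G_0=11  [base 2] 2^(2 + 1) + 2 + 1  →[2↦3]→  3^(3 + 1) + 3 + 1 = 85  −1 ⇒ G_1=84
G_1=84  [base 3] 3^(3 + 1) + 3  →[3↦4]→  4^(4 + 1) + 4 = 1028  −1 ⇒ G_2=1027
G_2=1027  [base 4] 4^(4 + 1) + 3  →[4↦5]→  5^(5 + 1) + 3 = 15628  −1 ⇒ G_3=15627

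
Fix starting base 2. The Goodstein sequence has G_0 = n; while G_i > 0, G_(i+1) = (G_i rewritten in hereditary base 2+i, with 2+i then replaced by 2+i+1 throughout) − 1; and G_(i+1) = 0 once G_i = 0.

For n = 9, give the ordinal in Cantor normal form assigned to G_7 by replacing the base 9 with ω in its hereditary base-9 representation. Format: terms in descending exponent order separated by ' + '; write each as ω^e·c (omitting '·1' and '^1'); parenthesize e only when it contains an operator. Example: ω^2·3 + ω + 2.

ω^ω·3 + ω^3·3 + ω^2·3 + ω·2 + 6

i=0: 9 = 2^(2 + 1) + 1 (b=2); 2→3: 3^(3 + 1) + 1 = 82; 82−1 = 81
i=1: 81 = 3^(3 + 1) (b=3); 3→4: 4^(4 + 1) = 1024; 1024−1 = 1023
i=2: 1023 = 3·4^4 + 3·4^3 + 3·4^2 + 3·4 + 3 (b=4); 4→5: 3·5^5 + 3·5^3 + 3·5^2 + 3·5 + 3 = 9843; 9843−1 = 9842
i=3: 9842 = 3·5^5 + 3·5^3 + 3·5^2 + 3·5 + 2 (b=5); 5→6: 3·6^6 + 3·6^3 + 3·6^2 + 3·6 + 2 = 140744; 140744−1 = 140743
i=4: 140743 = 3·6^6 + 3·6^3 + 3·6^2 + 3·6 + 1 (b=6); 6→7: 3·7^7 + 3·7^3 + 3·7^2 + 3·7 + 1 = 2471827; 2471827−1 = 2471826
i=5: 2471826 = 3·7^7 + 3·7^3 + 3·7^2 + 3·7 (b=7); 7→8: 3·8^8 + 3·8^3 + 3·8^2 + 3·8 = 50333400; 50333400−1 = 50333399
i=6: 50333399 = 3·8^8 + 3·8^3 + 3·8^2 + 2·8 + 7 (b=8); 8→9: 3·9^9 + 3·9^3 + 3·9^2 + 2·9 + 7 = 1162263922; 1162263922−1 = 1162263921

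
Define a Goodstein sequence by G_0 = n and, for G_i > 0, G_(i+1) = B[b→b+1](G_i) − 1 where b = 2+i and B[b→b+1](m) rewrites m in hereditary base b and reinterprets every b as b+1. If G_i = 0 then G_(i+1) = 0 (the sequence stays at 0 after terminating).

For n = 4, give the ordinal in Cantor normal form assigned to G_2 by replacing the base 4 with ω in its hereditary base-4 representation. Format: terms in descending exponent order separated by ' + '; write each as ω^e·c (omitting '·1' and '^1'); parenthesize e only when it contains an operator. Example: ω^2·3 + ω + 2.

ω^2·2 + ω·2 + 1

i=0: 4 = 2^2 (b=2); 2→3: 3^3 = 27; 27−1 = 26
i=1: 26 = 2·3^2 + 2·3 + 2 (b=3); 3→4: 2·4^2 + 2·4 + 2 = 42; 42−1 = 41
i=2: 41 = 2·4^2 + 2·4 + 1 (b=4); 4→5: 2·5^2 + 2·5 + 1 = 61; 61−1 = 60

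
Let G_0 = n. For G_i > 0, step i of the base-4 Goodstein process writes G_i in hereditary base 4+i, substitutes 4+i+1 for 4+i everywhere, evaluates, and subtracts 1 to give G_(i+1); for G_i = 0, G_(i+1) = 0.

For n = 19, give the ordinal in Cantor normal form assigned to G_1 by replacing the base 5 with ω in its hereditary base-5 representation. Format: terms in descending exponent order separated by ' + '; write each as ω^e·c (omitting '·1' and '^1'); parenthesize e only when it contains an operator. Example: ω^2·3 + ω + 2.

(0) 19|_4 = 4^2 + 3 ↦ 5^2 + 3|_5 = 28 ⇒ 27
(1) 27|_5 = 5^2 + 2 ↦ 6^2 + 2|_6 = 38 ⇒ 37

ω^2 + 2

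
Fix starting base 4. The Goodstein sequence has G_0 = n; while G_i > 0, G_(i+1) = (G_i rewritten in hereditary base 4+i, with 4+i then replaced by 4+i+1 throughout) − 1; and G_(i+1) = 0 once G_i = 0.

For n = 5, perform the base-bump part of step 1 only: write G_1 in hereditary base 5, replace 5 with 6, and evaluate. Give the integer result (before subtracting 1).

6

[0] 5 ≡ 4 + 1 (base 4). Lift 5: 6. −1: 5.
[1] 5 ≡ 5 (base 5). Lift 6: 6. −1: 5.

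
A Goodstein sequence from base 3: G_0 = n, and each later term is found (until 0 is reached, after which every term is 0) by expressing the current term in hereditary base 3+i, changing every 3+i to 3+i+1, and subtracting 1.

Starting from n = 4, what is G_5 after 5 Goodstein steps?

1

G_0=4  [base 3] 3 + 1  →[3↦4]→  4 + 1 = 5  −1 ⇒ G_1=4
G_1=4  [base 4] 4  →[4↦5]→  5 = 5  −1 ⇒ G_2=4
G_2=4  [base 5] 4  →[5↦6]→  4 = 4  −1 ⇒ G_3=3
G_3=3  [base 6] 3  →[6↦7]→  3 = 3  −1 ⇒ G_4=2
G_4=2  [base 7] 2  →[7↦8]→  2 = 2  −1 ⇒ G_5=1
G_5=1  [base 8] 1  →[8↦9]→  1 = 1  −1 ⇒ G_6=0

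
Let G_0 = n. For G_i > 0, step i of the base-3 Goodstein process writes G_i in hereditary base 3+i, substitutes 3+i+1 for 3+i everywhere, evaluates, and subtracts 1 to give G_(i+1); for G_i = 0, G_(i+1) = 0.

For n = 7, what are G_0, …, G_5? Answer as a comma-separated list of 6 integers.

7, 8, 9, 9, 9, 9

i=0: 7 = 2·3 + 1 (b=3); 3→4: 2·4 + 1 = 9; 9−1 = 8
i=1: 8 = 2·4 (b=4); 4→5: 2·5 = 10; 10−1 = 9
i=2: 9 = 5 + 4 (b=5); 5→6: 6 + 4 = 10; 10−1 = 9
i=3: 9 = 6 + 3 (b=6); 6→7: 7 + 3 = 10; 10−1 = 9
i=4: 9 = 7 + 2 (b=7); 7→8: 8 + 2 = 10; 10−1 = 9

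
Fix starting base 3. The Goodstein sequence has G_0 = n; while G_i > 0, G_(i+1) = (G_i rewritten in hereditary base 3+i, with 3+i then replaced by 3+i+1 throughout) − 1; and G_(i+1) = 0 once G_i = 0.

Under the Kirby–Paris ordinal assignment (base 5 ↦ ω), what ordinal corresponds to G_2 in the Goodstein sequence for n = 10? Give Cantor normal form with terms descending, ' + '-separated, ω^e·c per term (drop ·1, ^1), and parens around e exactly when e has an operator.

step 0: 10 = 3^2 + 1; sub 4 for 3: 4^2 + 1; = 17; G_1 = 17−1 = 16
step 1: 16 = 4^2; sub 5 for 4: 5^2; = 25; G_2 = 25−1 = 24

ω·4 + 4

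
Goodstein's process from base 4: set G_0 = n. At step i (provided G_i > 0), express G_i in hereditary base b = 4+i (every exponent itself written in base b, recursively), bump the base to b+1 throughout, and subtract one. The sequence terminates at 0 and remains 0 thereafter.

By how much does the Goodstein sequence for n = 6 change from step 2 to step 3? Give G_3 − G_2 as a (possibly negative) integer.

step 0: 6 = 4 + 2; sub 5 for 4: 5 + 2; = 7; G_1 = 7−1 = 6
step 1: 6 = 5 + 1; sub 6 for 5: 6 + 1; = 7; G_2 = 7−1 = 6
step 2: 6 = 6; sub 7 for 6: 7; = 7; G_3 = 7−1 = 6

0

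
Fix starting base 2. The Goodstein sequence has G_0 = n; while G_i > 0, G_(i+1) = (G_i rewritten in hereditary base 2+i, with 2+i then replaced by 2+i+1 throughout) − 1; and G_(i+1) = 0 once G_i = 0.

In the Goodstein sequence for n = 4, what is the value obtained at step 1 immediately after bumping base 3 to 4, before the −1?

G_0=4  [base 2] 2^2  →[2↦3]→  3^3 = 27  −1 ⇒ G_1=26
G_1=26  [base 3] 2·3^2 + 2·3 + 2  →[3↦4]→  2·4^2 + 2·4 + 2 = 42  −1 ⇒ G_2=41

42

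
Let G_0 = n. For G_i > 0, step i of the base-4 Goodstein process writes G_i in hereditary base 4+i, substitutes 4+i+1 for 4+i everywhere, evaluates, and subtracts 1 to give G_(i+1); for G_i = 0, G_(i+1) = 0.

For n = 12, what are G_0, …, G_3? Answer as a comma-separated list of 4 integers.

12 —HB4→ 3·4 —bump→ 3·5 = 15 —(−1)→ 14
14 —HB5→ 2·5 + 4 —bump→ 2·6 + 4 = 16 —(−1)→ 15
15 —HB6→ 2·6 + 3 —bump→ 2·7 + 3 = 17 —(−1)→ 16

12, 14, 15, 16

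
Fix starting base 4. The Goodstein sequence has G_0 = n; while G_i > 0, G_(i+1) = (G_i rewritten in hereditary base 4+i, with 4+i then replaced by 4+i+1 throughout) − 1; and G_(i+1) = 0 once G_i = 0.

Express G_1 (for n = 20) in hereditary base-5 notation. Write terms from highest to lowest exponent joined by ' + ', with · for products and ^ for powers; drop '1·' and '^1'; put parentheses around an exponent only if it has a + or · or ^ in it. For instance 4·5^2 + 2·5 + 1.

5^2 + 4

i=0: 20 = 4^2 + 4 (b=4); 4→5: 5^2 + 5 = 30; 30−1 = 29
i=1: 29 = 5^2 + 4 (b=5); 5→6: 6^2 + 4 = 40; 40−1 = 39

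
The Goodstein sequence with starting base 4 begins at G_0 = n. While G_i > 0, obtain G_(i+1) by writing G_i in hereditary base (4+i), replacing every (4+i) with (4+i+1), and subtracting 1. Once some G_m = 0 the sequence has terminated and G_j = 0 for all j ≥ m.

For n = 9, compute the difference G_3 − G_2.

0

9 —HB4→ 2·4 + 1 —bump→ 2·5 + 1 = 11 —(−1)→ 10
10 —HB5→ 2·5 —bump→ 2·6 = 12 —(−1)→ 11
11 —HB6→ 6 + 5 —bump→ 7 + 5 = 12 —(−1)→ 11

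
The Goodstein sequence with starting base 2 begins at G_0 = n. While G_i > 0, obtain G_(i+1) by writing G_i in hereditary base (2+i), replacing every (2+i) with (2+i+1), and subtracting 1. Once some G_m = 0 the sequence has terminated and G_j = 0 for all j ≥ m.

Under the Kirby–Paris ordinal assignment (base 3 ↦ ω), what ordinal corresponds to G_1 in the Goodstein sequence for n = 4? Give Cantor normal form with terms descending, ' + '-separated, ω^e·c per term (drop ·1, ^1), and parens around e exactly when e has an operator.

base 2: 4 = 2^2; at 3: 3^3 = 27; next = 26
base 3: 26 = 2·3^2 + 2·3 + 2; at 4: 2·4^2 + 2·4 + 2 = 42; next = 41

ω^2·2 + ω·2 + 2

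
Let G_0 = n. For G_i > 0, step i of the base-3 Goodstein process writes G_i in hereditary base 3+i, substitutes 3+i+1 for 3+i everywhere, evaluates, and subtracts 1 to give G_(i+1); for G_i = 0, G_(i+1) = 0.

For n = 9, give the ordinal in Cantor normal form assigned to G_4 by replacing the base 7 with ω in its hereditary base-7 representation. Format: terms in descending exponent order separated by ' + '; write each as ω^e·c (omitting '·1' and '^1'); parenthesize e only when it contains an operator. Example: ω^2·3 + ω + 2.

G_0 = 9. HB_3(9) = 3^2. Bump = 16. G_1 = 15.
G_1 = 15. HB_4(15) = 3·4 + 3. Bump = 18. G_2 = 17.
G_2 = 17. HB_5(17) = 3·5 + 2. Bump = 20. G_3 = 19.
G_3 = 19. HB_6(19) = 3·6 + 1. Bump = 22. G_4 = 21.
G_4 = 21. HB_7(21) = 3·7. Bump = 24. G_5 = 23.

ω·3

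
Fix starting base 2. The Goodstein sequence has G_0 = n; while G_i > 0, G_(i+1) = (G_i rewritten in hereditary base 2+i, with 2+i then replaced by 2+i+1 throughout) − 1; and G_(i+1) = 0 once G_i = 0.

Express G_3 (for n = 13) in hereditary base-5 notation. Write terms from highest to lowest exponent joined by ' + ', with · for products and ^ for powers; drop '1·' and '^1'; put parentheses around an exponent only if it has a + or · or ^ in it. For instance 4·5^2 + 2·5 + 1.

5^(5 + 1) + 3·5^3 + 3·5^2 + 3·5 + 2

base 2: 13 = 2^(2 + 1) + 2^2 + 1; at 3: 3^(3 + 1) + 3^3 + 1 = 109; next = 108
base 3: 108 = 3^(3 + 1) + 3^3; at 4: 4^(4 + 1) + 4^4 = 1280; next = 1279
base 4: 1279 = 4^(4 + 1) + 3·4^3 + 3·4^2 + 3·4 + 3; at 5: 5^(5 + 1) + 3·5^3 + 3·5^2 + 3·5 + 3 = 16093; next = 16092
base 5: 16092 = 5^(5 + 1) + 3·5^3 + 3·5^2 + 3·5 + 2; at 6: 6^(6 + 1) + 3·6^3 + 3·6^2 + 3·6 + 2 = 280712; next = 280711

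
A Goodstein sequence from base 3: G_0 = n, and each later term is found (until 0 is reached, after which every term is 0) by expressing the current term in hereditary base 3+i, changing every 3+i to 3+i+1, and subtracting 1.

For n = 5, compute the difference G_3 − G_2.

0

[0] 5 ≡ 3 + 2 (base 3). Lift 4: 6. −1: 5.
[1] 5 ≡ 4 + 1 (base 4). Lift 5: 6. −1: 5.
[2] 5 ≡ 5 (base 5). Lift 6: 6. −1: 5.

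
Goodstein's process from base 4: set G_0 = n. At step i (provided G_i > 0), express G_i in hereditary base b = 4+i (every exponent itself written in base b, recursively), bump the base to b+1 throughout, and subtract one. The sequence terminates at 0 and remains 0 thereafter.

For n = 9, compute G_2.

11

G_0 = 9. HB_4(9) = 2·4 + 1. Bump = 11. G_1 = 10.
G_1 = 10. HB_5(10) = 2·5. Bump = 12. G_2 = 11.
G_2 = 11. HB_6(11) = 6 + 5. Bump = 12. G_3 = 11.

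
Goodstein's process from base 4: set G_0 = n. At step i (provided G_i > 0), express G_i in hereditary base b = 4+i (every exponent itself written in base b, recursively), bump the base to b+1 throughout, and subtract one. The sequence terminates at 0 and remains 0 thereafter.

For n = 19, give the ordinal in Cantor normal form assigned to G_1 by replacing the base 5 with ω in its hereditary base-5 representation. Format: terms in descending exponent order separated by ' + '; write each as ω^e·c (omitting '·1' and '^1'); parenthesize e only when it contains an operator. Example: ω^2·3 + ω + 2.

ω^2 + 2

G_0=19  [base 4] 4^2 + 3  →[4↦5]→  5^2 + 3 = 28  −1 ⇒ G_1=27
G_1=27  [base 5] 5^2 + 2  →[5↦6]→  6^2 + 2 = 38  −1 ⇒ G_2=37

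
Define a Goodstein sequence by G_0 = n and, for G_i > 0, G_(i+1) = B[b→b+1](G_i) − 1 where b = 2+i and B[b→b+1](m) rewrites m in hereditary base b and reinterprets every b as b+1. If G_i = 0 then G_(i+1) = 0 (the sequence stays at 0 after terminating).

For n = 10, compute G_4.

G_0=10  [base 2] 2^(2 + 1) + 2  →[2↦3]→  3^(3 + 1) + 3 = 84  −1 ⇒ G_1=83
G_1=83  [base 3] 3^(3 + 1) + 2  →[3↦4]→  4^(4 + 1) + 2 = 1026  −1 ⇒ G_2=1025
G_2=1025  [base 4] 4^(4 + 1) + 1  →[4↦5]→  5^(5 + 1) + 1 = 15626  −1 ⇒ G_3=15625
G_3=15625  [base 5] 5^(5 + 1)  →[5↦6]→  6^(6 + 1) = 279936  −1 ⇒ G_4=279935
G_4=279935  [base 6] 5·6^6 + 5·6^5 + 5·6^4 + 5·6^3 + 5·6^2 + 5·6 + 5  →[6↦7]→  5·7^7 + 5·7^5 + 5·7^4 + 5·7^3 + 5·7^2 + 5·7 + 5 = 4215755  −1 ⇒ G_5=4215754

279935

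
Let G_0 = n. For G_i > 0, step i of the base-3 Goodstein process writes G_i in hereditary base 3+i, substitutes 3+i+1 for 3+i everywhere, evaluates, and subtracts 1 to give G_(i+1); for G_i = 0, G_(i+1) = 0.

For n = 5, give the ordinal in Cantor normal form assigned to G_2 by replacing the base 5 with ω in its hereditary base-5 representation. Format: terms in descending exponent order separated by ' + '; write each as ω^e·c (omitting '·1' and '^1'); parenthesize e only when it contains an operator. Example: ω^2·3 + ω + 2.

step 0: 5 = 3 + 2; sub 4 for 3: 4 + 2; = 6; G_1 = 6−1 = 5
step 1: 5 = 4 + 1; sub 5 for 4: 5 + 1; = 6; G_2 = 6−1 = 5
step 2: 5 = 5; sub 6 for 5: 6; = 6; G_3 = 6−1 = 5

ω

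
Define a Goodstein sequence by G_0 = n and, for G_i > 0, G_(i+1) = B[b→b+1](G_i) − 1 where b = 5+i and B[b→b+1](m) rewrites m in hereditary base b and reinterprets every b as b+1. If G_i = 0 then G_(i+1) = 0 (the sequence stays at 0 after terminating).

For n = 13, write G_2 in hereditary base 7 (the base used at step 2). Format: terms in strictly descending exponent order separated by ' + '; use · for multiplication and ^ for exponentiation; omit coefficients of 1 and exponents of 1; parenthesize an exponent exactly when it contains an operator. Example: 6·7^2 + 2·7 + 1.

step 0: 13 = 2·5 + 3; sub 6 for 5: 2·6 + 3; = 15; G_1 = 15−1 = 14
step 1: 14 = 2·6 + 2; sub 7 for 6: 2·7 + 2; = 16; G_2 = 16−1 = 15
step 2: 15 = 2·7 + 1; sub 8 for 7: 2·8 + 1; = 17; G_3 = 17−1 = 16

2·7 + 1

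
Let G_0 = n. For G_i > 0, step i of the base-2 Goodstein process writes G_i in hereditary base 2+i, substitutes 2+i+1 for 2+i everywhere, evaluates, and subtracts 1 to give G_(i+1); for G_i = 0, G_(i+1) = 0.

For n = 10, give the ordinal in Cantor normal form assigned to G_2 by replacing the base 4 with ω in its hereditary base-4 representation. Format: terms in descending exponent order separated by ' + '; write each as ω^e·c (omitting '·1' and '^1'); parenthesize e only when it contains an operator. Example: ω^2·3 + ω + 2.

ω^(ω + 1) + 1

[0] 10 ≡ 2^(2 + 1) + 2 (base 2). Lift 3: 84. −1: 83.
[1] 83 ≡ 3^(3 + 1) + 2 (base 3). Lift 4: 1026. −1: 1025.
[2] 1025 ≡ 4^(4 + 1) + 1 (base 4). Lift 5: 15626. −1: 15625.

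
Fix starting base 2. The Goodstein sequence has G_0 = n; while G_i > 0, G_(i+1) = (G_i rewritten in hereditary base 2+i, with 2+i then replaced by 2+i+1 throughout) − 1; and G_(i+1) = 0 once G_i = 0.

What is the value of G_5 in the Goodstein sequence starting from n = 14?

5862840

[0] 14 ≡ 2^(2 + 1) + 2^2 + 2 (base 2). Lift 3: 111. −1: 110.
[1] 110 ≡ 3^(3 + 1) + 3^3 + 2 (base 3). Lift 4: 1282. −1: 1281.
[2] 1281 ≡ 4^(4 + 1) + 4^4 + 1 (base 4). Lift 5: 18751. −1: 18750.
[3] 18750 ≡ 5^(5 + 1) + 5^5 (base 5). Lift 6: 326592. −1: 326591.
[4] 326591 ≡ 6^(6 + 1) + 5·6^5 + 5·6^4 + 5·6^3 + 5·6^2 + 5·6 + 5 (base 6). Lift 7: 5862841. −1: 5862840.
[5] 5862840 ≡ 7^(7 + 1) + 5·7^5 + 5·7^4 + 5·7^3 + 5·7^2 + 5·7 + 4 (base 7). Lift 8: 134404972. −1: 134404971.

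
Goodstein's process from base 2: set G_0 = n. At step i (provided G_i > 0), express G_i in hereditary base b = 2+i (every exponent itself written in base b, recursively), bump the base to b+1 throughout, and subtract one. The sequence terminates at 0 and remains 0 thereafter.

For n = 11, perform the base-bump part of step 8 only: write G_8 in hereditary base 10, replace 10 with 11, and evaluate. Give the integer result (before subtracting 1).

G_0=11  [base 2] 2^(2 + 1) + 2 + 1  →[2↦3]→  3^(3 + 1) + 3 + 1 = 85  −1 ⇒ G_1=84
G_1=84  [base 3] 3^(3 + 1) + 3  →[3↦4]→  4^(4 + 1) + 4 = 1028  −1 ⇒ G_2=1027
G_2=1027  [base 4] 4^(4 + 1) + 3  →[4↦5]→  5^(5 + 1) + 3 = 15628  −1 ⇒ G_3=15627
G_3=15627  [base 5] 5^(5 + 1) + 2  →[5↦6]→  6^(6 + 1) + 2 = 279938  −1 ⇒ G_4=279937
G_4=279937  [base 6] 6^(6 + 1) + 1  →[6↦7]→  7^(7 + 1) + 1 = 5764802  −1 ⇒ G_5=5764801
G_5=5764801  [base 7] 7^(7 + 1)  →[7↦8]→  8^(8 + 1) = 134217728  −1 ⇒ G_6=134217727
G_6=134217727  [base 8] 7·8^8 + 7·8^7 + 7·8^6 + 7·8^5 + 7·8^4 + 7·8^3 + 7·8^2 + 7·8 + 7  →[8↦9]→  7·9^9 + 7·9^7 + 7·9^6 + 7·9^5 + 7·9^4 + 7·9^3 + 7·9^2 + 7·9 + 7 = 2749609303  −1 ⇒ G_7=2749609302
G_7=2749609302  [base 9] 7·9^9 + 7·9^7 + 7·9^6 + 7·9^5 + 7·9^4 + 7·9^3 + 7·9^2 + 7·9 + 6  →[9↦10]→  7·10^10 + 7·10^7 + 7·10^6 + 7·10^5 + 7·10^4 + 7·10^3 + 7·10^2 + 7·10 + 6 = 70077777776  −1 ⇒ G_8=70077777775

1997331745491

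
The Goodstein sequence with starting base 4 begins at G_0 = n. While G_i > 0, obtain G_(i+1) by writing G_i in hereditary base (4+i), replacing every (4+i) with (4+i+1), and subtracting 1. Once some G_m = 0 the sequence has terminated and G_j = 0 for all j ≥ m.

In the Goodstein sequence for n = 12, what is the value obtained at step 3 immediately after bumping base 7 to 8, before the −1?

G_0=12  [base 4] 3·4  →[4↦5]→  3·5 = 15  −1 ⇒ G_1=14
G_1=14  [base 5] 2·5 + 4  →[5↦6]→  2·6 + 4 = 16  −1 ⇒ G_2=15
G_2=15  [base 6] 2·6 + 3  →[6↦7]→  2·7 + 3 = 17  −1 ⇒ G_3=16

18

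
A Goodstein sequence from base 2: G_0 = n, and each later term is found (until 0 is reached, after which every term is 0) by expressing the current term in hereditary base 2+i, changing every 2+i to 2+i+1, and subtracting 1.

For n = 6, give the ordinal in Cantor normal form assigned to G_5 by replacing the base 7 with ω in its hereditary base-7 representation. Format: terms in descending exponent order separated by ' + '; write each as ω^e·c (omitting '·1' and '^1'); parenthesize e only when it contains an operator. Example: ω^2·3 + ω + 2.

[0] 6 ≡ 2^2 + 2 (base 2). Lift 3: 30. −1: 29.
[1] 29 ≡ 3^3 + 2 (base 3). Lift 4: 258. −1: 257.
[2] 257 ≡ 4^4 + 1 (base 4). Lift 5: 3126. −1: 3125.
[3] 3125 ≡ 5^5 (base 5). Lift 6: 46656. −1: 46655.
[4] 46655 ≡ 5·6^5 + 5·6^4 + 5·6^3 + 5·6^2 + 5·6 + 5 (base 6). Lift 7: 98040. −1: 98039.

ω^5·5 + ω^4·5 + ω^3·5 + ω^2·5 + ω·5 + 4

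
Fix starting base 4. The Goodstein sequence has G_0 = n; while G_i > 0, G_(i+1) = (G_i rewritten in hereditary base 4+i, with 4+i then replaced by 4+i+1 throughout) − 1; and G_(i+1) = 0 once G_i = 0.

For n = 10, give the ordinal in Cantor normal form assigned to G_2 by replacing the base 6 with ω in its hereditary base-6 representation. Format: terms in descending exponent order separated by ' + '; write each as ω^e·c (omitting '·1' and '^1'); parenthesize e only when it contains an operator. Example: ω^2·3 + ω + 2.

G_0 = 10. HB_4(10) = 2·4 + 2. Bump = 12. G_1 = 11.
G_1 = 11. HB_5(11) = 2·5 + 1. Bump = 13. G_2 = 12.

ω·2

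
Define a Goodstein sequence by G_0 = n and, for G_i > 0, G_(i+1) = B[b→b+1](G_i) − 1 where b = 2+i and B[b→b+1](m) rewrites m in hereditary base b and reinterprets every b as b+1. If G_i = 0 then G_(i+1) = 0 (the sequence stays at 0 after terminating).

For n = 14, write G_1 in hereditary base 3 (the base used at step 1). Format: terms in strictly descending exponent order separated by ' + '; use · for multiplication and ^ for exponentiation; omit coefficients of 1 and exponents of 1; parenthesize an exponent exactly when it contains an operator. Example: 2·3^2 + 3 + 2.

14 —HB2→ 2^(2 + 1) + 2^2 + 2 —bump→ 3^(3 + 1) + 3^3 + 3 = 111 —(−1)→ 110
110 —HB3→ 3^(3 + 1) + 3^3 + 2 —bump→ 4^(4 + 1) + 4^4 + 2 = 1282 —(−1)→ 1281

3^(3 + 1) + 3^3 + 2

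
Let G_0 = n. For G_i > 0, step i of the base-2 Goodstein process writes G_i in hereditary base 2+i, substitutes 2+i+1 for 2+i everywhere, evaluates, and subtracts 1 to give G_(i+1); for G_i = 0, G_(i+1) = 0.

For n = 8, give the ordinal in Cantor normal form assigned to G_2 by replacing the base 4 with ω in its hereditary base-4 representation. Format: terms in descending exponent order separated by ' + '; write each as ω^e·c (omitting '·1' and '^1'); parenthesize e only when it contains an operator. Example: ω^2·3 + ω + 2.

ω^ω·2 + ω^2·2 + ω·2 + 1

G_0=8  [base 2] 2^(2 + 1)  →[2↦3]→  3^(3 + 1) = 81  −1 ⇒ G_1=80
G_1=80  [base 3] 2·3^3 + 2·3^2 + 2·3 + 2  →[3↦4]→  2·4^4 + 2·4^2 + 2·4 + 2 = 554  −1 ⇒ G_2=553
G_2=553  [base 4] 2·4^4 + 2·4^2 + 2·4 + 1  →[4↦5]→  2·5^5 + 2·5^2 + 2·5 + 1 = 6311  −1 ⇒ G_3=6310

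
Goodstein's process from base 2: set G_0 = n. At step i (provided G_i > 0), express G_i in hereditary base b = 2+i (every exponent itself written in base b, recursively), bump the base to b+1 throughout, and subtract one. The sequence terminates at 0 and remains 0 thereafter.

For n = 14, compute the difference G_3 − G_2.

17469

step 0: 14 = 2^(2 + 1) + 2^2 + 2; sub 3 for 2: 3^(3 + 1) + 3^3 + 3; = 111; G_1 = 111−1 = 110
step 1: 110 = 3^(3 + 1) + 3^3 + 2; sub 4 for 3: 4^(4 + 1) + 4^4 + 2; = 1282; G_2 = 1282−1 = 1281
step 2: 1281 = 4^(4 + 1) + 4^4 + 1; sub 5 for 4: 5^(5 + 1) + 5^5 + 1; = 18751; G_3 = 18751−1 = 18750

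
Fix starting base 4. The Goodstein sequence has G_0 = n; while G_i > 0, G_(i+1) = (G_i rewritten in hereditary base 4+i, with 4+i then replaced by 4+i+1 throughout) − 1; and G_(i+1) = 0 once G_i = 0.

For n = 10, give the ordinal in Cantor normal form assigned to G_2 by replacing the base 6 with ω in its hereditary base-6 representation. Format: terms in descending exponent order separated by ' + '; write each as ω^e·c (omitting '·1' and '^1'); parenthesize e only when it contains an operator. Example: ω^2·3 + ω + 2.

ω·2

G_0=10  [base 4] 2·4 + 2  →[4↦5]→  2·5 + 2 = 12  −1 ⇒ G_1=11
G_1=11  [base 5] 2·5 + 1  →[5↦6]→  2·6 + 1 = 13  −1 ⇒ G_2=12
G_2=12  [base 6] 2·6  →[6↦7]→  2·7 = 14  −1 ⇒ G_3=13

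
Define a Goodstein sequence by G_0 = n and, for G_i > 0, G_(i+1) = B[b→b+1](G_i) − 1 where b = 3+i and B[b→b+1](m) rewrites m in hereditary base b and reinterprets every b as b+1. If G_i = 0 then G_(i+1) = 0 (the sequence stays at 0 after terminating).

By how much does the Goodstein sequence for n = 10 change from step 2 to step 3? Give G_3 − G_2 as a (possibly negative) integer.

(0) 10|_3 = 3^2 + 1 ↦ 4^2 + 1|_4 = 17 ⇒ 16
(1) 16|_4 = 4^2 ↦ 5^2|_5 = 25 ⇒ 24
(2) 24|_5 = 4·5 + 4 ↦ 4·6 + 4|_6 = 28 ⇒ 27

3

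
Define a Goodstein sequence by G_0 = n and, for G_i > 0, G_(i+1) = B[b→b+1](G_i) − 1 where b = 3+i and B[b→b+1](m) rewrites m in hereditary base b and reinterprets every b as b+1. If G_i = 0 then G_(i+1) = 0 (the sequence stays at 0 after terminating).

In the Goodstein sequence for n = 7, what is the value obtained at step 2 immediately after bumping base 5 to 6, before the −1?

10

base 3: 7 = 2·3 + 1; at 4: 2·4 + 1 = 9; next = 8
base 4: 8 = 2·4; at 5: 2·5 = 10; next = 9
base 5: 9 = 5 + 4; at 6: 6 + 4 = 10; next = 9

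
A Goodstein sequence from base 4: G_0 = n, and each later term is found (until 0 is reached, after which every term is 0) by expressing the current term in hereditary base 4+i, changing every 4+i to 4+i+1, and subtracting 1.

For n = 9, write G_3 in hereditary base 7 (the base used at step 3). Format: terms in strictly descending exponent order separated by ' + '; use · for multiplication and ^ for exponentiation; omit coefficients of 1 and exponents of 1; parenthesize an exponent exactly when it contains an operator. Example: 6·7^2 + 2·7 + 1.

base 4: 9 = 2·4 + 1; at 5: 2·5 + 1 = 11; next = 10
base 5: 10 = 2·5; at 6: 2·6 = 12; next = 11
base 6: 11 = 6 + 5; at 7: 7 + 5 = 12; next = 11

7 + 4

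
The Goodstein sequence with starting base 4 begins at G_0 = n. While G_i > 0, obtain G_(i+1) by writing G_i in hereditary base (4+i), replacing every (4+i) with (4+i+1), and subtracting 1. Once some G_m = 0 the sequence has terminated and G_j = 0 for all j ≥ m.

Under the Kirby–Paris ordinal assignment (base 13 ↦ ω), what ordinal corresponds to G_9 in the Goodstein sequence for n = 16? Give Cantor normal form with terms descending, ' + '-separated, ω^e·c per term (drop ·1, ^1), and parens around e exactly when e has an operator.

[0] 16 ≡ 4^2 (base 4). Lift 5: 25. −1: 24.
[1] 24 ≡ 4·5 + 4 (base 5). Lift 6: 28. −1: 27.
[2] 27 ≡ 4·6 + 3 (base 6). Lift 7: 31. −1: 30.
[3] 30 ≡ 4·7 + 2 (base 7). Lift 8: 34. −1: 33.
[4] 33 ≡ 4·8 + 1 (base 8). Lift 9: 37. −1: 36.
[5] 36 ≡ 4·9 (base 9). Lift 10: 40. −1: 39.
[6] 39 ≡ 3·10 + 9 (base 10). Lift 11: 42. −1: 41.
[7] 41 ≡ 3·11 + 8 (base 11). Lift 12: 44. −1: 43.
[8] 43 ≡ 3·12 + 7 (base 12). Lift 13: 46. −1: 45.

ω·3 + 6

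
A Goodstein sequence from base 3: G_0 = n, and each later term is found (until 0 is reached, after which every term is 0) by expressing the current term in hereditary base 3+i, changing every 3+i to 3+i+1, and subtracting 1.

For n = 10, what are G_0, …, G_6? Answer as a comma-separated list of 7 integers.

i=0: 10 = 3^2 + 1 (b=3); 3→4: 4^2 + 1 = 17; 17−1 = 16
i=1: 16 = 4^2 (b=4); 4→5: 5^2 = 25; 25−1 = 24
i=2: 24 = 4·5 + 4 (b=5); 5→6: 4·6 + 4 = 28; 28−1 = 27
i=3: 27 = 4·6 + 3 (b=6); 6→7: 4·7 + 3 = 31; 31−1 = 30
i=4: 30 = 4·7 + 2 (b=7); 7→8: 4·8 + 2 = 34; 34−1 = 33
i=5: 33 = 4·8 + 1 (b=8); 8→9: 4·9 + 1 = 37; 37−1 = 36

10, 16, 24, 27, 30, 33, 36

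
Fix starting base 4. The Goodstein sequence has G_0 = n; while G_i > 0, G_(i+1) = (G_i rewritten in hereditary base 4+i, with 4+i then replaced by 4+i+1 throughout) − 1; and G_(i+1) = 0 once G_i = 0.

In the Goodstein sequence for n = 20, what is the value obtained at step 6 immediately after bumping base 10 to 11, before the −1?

108

step 0: 20 = 4^2 + 4; sub 5 for 4: 5^2 + 5; = 30; G_1 = 30−1 = 29
step 1: 29 = 5^2 + 4; sub 6 for 5: 6^2 + 4; = 40; G_2 = 40−1 = 39
step 2: 39 = 6^2 + 3; sub 7 for 6: 7^2 + 3; = 52; G_3 = 52−1 = 51
step 3: 51 = 7^2 + 2; sub 8 for 7: 8^2 + 2; = 66; G_4 = 66−1 = 65
step 4: 65 = 8^2 + 1; sub 9 for 8: 9^2 + 1; = 82; G_5 = 82−1 = 81
step 5: 81 = 9^2; sub 10 for 9: 10^2; = 100; G_6 = 100−1 = 99
step 6: 99 = 9·10 + 9; sub 11 for 10: 9·11 + 9; = 108; G_7 = 108−1 = 107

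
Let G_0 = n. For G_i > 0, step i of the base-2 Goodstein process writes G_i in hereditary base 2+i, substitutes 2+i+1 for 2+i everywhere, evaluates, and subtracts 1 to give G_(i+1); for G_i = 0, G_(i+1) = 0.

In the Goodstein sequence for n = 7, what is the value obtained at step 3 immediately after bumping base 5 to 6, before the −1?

46658

G_0 = 7. HB_2(7) = 2^2 + 2 + 1. Bump = 31. G_1 = 30.
G_1 = 30. HB_3(30) = 3^3 + 3. Bump = 260. G_2 = 259.
G_2 = 259. HB_4(259) = 4^4 + 3. Bump = 3128. G_3 = 3127.
G_3 = 3127. HB_5(3127) = 5^5 + 2. Bump = 46658. G_4 = 46657.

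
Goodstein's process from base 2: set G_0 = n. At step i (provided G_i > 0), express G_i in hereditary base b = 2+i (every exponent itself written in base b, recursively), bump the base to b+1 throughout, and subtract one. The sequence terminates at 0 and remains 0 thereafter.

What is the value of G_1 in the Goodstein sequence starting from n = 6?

29

[0] 6 ≡ 2^2 + 2 (base 2). Lift 3: 30. −1: 29.
[1] 29 ≡ 3^3 + 2 (base 3). Lift 4: 258. −1: 257.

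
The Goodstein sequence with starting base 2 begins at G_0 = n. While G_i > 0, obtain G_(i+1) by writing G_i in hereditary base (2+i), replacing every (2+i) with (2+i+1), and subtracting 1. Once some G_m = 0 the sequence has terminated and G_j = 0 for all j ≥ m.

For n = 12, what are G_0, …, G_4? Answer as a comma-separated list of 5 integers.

base 2: 12 = 2^(2 + 1) + 2^2; at 3: 3^(3 + 1) + 3^3 = 108; next = 107
base 3: 107 = 3^(3 + 1) + 2·3^2 + 2·3 + 2; at 4: 4^(4 + 1) + 2·4^2 + 2·4 + 2 = 1066; next = 1065
base 4: 1065 = 4^(4 + 1) + 2·4^2 + 2·4 + 1; at 5: 5^(5 + 1) + 2·5^2 + 2·5 + 1 = 15686; next = 15685
base 5: 15685 = 5^(5 + 1) + 2·5^2 + 2·5; at 6: 6^(6 + 1) + 2·6^2 + 2·6 = 280020; next = 280019

12, 107, 1065, 15685, 280019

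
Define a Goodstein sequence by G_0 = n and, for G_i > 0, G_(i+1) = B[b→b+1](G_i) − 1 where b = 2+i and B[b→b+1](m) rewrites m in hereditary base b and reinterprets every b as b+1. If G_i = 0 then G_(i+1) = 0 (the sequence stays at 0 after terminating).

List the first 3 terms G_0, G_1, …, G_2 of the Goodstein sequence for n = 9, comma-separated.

9, 81, 1023

(0) 9|_2 = 2^(2 + 1) + 1 ↦ 3^(3 + 1) + 1|_3 = 82 ⇒ 81
(1) 81|_3 = 3^(3 + 1) ↦ 4^(4 + 1)|_4 = 1024 ⇒ 1023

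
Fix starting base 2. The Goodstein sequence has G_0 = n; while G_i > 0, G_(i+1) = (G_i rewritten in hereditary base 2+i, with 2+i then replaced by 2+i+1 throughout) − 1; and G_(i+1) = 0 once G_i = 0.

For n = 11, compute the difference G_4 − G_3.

264310

(0) 11|_2 = 2^(2 + 1) + 2 + 1 ↦ 3^(3 + 1) + 3 + 1|_3 = 85 ⇒ 84
(1) 84|_3 = 3^(3 + 1) + 3 ↦ 4^(4 + 1) + 4|_4 = 1028 ⇒ 1027
(2) 1027|_4 = 4^(4 + 1) + 3 ↦ 5^(5 + 1) + 3|_5 = 15628 ⇒ 15627
(3) 15627|_5 = 5^(5 + 1) + 2 ↦ 6^(6 + 1) + 2|_6 = 279938 ⇒ 279937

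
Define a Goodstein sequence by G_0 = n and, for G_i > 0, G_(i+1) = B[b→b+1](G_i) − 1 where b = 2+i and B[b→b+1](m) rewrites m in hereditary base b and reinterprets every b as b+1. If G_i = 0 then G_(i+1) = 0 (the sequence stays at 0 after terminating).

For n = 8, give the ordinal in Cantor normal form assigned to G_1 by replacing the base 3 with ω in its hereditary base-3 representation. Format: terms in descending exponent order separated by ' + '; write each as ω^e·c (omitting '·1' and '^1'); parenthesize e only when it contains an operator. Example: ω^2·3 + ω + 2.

ω^ω·2 + ω^2·2 + ω·2 + 2

[0] 8 ≡ 2^(2 + 1) (base 2). Lift 3: 81. −1: 80.
[1] 80 ≡ 2·3^3 + 2·3^2 + 2·3 + 2 (base 3). Lift 4: 554. −1: 553.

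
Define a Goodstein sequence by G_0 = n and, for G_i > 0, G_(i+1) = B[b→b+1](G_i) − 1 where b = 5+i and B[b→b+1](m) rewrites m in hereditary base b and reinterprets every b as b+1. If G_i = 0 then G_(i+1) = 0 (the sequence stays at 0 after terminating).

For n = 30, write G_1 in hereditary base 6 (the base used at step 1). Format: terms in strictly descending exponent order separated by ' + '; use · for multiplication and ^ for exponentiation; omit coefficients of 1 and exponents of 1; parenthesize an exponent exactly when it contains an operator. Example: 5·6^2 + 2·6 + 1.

6^2 + 5

base 5: 30 = 5^2 + 5; at 6: 6^2 + 6 = 42; next = 41
base 6: 41 = 6^2 + 5; at 7: 7^2 + 5 = 54; next = 53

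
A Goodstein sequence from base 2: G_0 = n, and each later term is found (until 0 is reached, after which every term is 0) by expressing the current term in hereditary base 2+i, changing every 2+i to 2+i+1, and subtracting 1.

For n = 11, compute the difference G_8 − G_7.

G_0=11  [base 2] 2^(2 + 1) + 2 + 1  →[2↦3]→  3^(3 + 1) + 3 + 1 = 85  −1 ⇒ G_1=84
G_1=84  [base 3] 3^(3 + 1) + 3  →[3↦4]→  4^(4 + 1) + 4 = 1028  −1 ⇒ G_2=1027
G_2=1027  [base 4] 4^(4 + 1) + 3  →[4↦5]→  5^(5 + 1) + 3 = 15628  −1 ⇒ G_3=15627
G_3=15627  [base 5] 5^(5 + 1) + 2  →[5↦6]→  6^(6 + 1) + 2 = 279938  −1 ⇒ G_4=279937
G_4=279937  [base 6] 6^(6 + 1) + 1  →[6↦7]→  7^(7 + 1) + 1 = 5764802  −1 ⇒ G_5=5764801
G_5=5764801  [base 7] 7^(7 + 1)  →[7↦8]→  8^(8 + 1) = 134217728  −1 ⇒ G_6=134217727
G_6=134217727  [base 8] 7·8^8 + 7·8^7 + 7·8^6 + 7·8^5 + 7·8^4 + 7·8^3 + 7·8^2 + 7·8 + 7  →[8↦9]→  7·9^9 + 7·9^7 + 7·9^6 + 7·9^5 + 7·9^4 + 7·9^3 + 7·9^2 + 7·9 + 7 = 2749609303  −1 ⇒ G_7=2749609302
G_7=2749609302  [base 9] 7·9^9 + 7·9^7 + 7·9^6 + 7·9^5 + 7·9^4 + 7·9^3 + 7·9^2 + 7·9 + 6  →[9↦10]→  7·10^10 + 7·10^7 + 7·10^6 + 7·10^5 + 7·10^4 + 7·10^3 + 7·10^2 + 7·10 + 6 = 70077777776  −1 ⇒ G_8=70077777775

67328168473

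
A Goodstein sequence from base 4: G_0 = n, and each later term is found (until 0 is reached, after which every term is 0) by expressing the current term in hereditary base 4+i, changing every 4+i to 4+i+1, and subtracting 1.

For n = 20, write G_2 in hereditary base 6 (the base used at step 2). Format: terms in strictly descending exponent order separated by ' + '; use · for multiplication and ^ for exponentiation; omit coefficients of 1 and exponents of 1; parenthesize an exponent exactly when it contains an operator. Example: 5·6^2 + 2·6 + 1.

(0) 20|_4 = 4^2 + 4 ↦ 5^2 + 5|_5 = 30 ⇒ 29
(1) 29|_5 = 5^2 + 4 ↦ 6^2 + 4|_6 = 40 ⇒ 39
(2) 39|_6 = 6^2 + 3 ↦ 7^2 + 3|_7 = 52 ⇒ 51

6^2 + 3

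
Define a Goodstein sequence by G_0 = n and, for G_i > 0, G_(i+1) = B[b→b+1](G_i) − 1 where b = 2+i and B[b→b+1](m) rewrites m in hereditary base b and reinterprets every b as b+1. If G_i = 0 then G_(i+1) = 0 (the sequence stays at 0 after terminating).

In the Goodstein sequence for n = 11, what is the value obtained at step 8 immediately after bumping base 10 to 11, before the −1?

G_0=11  [base 2] 2^(2 + 1) + 2 + 1  →[2↦3]→  3^(3 + 1) + 3 + 1 = 85  −1 ⇒ G_1=84
G_1=84  [base 3] 3^(3 + 1) + 3  →[3↦4]→  4^(4 + 1) + 4 = 1028  −1 ⇒ G_2=1027
G_2=1027  [base 4] 4^(4 + 1) + 3  →[4↦5]→  5^(5 + 1) + 3 = 15628  −1 ⇒ G_3=15627
G_3=15627  [base 5] 5^(5 + 1) + 2  →[5↦6]→  6^(6 + 1) + 2 = 279938  −1 ⇒ G_4=279937
G_4=279937  [base 6] 6^(6 + 1) + 1  →[6↦7]→  7^(7 + 1) + 1 = 5764802  −1 ⇒ G_5=5764801
G_5=5764801  [base 7] 7^(7 + 1)  →[7↦8]→  8^(8 + 1) = 134217728  −1 ⇒ G_6=134217727
G_6=134217727  [base 8] 7·8^8 + 7·8^7 + 7·8^6 + 7·8^5 + 7·8^4 + 7·8^3 + 7·8^2 + 7·8 + 7  →[8↦9]→  7·9^9 + 7·9^7 + 7·9^6 + 7·9^5 + 7·9^4 + 7·9^3 + 7·9^2 + 7·9 + 7 = 2749609303  −1 ⇒ G_7=2749609302
G_7=2749609302  [base 9] 7·9^9 + 7·9^7 + 7·9^6 + 7·9^5 + 7·9^4 + 7·9^3 + 7·9^2 + 7·9 + 6  →[9↦10]→  7·10^10 + 7·10^7 + 7·10^6 + 7·10^5 + 7·10^4 + 7·10^3 + 7·10^2 + 7·10 + 6 = 70077777776  −1 ⇒ G_8=70077777775
G_8=70077777775  [base 10] 7·10^10 + 7·10^7 + 7·10^6 + 7·10^5 + 7·10^4 + 7·10^3 + 7·10^2 + 7·10 + 5  →[10↦11]→  7·11^11 + 7·11^7 + 7·11^6 + 7·11^5 + 7·11^4 + 7·11^3 + 7·11^2 + 7·11 + 5 = 1997331745491  −1 ⇒ G_9=1997331745490

1997331745491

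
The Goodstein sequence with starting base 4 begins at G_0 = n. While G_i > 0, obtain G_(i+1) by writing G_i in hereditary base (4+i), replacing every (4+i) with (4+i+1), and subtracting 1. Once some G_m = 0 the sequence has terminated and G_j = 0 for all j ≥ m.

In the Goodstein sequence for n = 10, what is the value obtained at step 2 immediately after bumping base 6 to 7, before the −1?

14

base 4: 10 = 2·4 + 2; at 5: 2·5 + 2 = 12; next = 11
base 5: 11 = 2·5 + 1; at 6: 2·6 + 1 = 13; next = 12
base 6: 12 = 2·6; at 7: 2·7 = 14; next = 13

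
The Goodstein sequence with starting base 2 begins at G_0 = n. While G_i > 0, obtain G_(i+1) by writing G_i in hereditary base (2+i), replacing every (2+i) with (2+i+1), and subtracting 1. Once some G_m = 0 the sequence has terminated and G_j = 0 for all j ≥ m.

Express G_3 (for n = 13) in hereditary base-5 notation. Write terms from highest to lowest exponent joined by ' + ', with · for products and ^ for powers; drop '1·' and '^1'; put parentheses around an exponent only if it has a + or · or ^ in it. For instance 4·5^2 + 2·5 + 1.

5^(5 + 1) + 3·5^3 + 3·5^2 + 3·5 + 2

13 —HB2→ 2^(2 + 1) + 2^2 + 1 —bump→ 3^(3 + 1) + 3^3 + 1 = 109 —(−1)→ 108
108 —HB3→ 3^(3 + 1) + 3^3 —bump→ 4^(4 + 1) + 4^4 = 1280 —(−1)→ 1279
1279 —HB4→ 4^(4 + 1) + 3·4^3 + 3·4^2 + 3·4 + 3 —bump→ 5^(5 + 1) + 3·5^3 + 3·5^2 + 3·5 + 3 = 16093 —(−1)→ 16092
16092 —HB5→ 5^(5 + 1) + 3·5^3 + 3·5^2 + 3·5 + 2 —bump→ 6^(6 + 1) + 3·6^3 + 3·6^2 + 3·6 + 2 = 280712 —(−1)→ 280711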